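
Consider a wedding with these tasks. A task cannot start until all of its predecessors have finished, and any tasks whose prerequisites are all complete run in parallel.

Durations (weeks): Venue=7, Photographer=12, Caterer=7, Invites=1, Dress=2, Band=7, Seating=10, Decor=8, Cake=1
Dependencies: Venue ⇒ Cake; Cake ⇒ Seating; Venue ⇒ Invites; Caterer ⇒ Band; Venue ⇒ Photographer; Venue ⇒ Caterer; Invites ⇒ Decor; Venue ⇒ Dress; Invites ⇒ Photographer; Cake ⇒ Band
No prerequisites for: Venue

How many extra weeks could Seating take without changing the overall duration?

3

The longest chain is Venue→Caterer→Band = 7+7+7 = 21; overall finish 21 weeks.
Seating finishes as early as 18 and must finish by 21.
Float = 21 − 18 = 3.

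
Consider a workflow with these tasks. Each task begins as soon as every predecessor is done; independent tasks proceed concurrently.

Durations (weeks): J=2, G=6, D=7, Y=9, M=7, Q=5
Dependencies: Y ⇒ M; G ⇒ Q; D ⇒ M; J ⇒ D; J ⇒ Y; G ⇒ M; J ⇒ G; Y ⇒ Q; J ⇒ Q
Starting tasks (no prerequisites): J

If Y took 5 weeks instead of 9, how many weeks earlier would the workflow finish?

2

Baseline: J→Y→M = 2+9+7 = 18 → 18 weeks.
Y lies on that path, so at 5 weeks the path becomes 14 weeks.
New critical path: J→D→M = 2+7+7 = 16 ⇒ 16 weeks.
Change in finish: 16 − 18 = -2 weeks.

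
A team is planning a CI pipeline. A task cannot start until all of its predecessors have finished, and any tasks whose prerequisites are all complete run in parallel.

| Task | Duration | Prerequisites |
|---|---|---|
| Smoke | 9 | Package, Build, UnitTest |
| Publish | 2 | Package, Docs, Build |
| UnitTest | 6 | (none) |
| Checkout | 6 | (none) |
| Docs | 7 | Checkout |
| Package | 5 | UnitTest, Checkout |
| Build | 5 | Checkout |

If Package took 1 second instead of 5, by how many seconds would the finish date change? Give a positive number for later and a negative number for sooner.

As given, the longest chain is UnitTest→Package→Smoke = 6+5+9 = 20, so the finish is 20 seconds.
Since Package is critical, the -4 change carries straight to that chain (now 16 seconds).
The binding chain switches to Checkout→Build→Smoke = 6+5+9 = 20; finish 20 seconds.
Change in finish: 20 − 20 = +0 seconds.

0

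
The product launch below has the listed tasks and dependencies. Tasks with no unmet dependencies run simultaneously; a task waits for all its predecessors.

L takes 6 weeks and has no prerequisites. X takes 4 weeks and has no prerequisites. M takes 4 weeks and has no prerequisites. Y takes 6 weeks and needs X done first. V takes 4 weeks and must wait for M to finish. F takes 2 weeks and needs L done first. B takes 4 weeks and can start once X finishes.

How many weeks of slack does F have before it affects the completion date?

The longest chain is X→Y = 4+6 = 10; overall finish 10 weeks.
Longest path through F: 8 weeks (earliest finish 8, latest finish 10).
Float = 10 − 8 = 2.

2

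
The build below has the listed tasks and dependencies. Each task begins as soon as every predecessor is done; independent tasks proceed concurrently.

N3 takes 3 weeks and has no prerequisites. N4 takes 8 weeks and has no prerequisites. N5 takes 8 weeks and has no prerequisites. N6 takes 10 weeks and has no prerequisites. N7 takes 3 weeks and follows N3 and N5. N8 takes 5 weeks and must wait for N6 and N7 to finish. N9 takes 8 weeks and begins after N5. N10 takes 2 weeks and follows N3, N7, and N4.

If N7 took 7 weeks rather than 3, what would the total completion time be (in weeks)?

20

Actual critical path: N5→N7→N8 = 8+3+5 = 16 ⇒ 16 weeks.
N7 lies on that path, so at 7 weeks the path becomes 20 weeks.
No other chain overtakes it, so the finish is 20 weeks.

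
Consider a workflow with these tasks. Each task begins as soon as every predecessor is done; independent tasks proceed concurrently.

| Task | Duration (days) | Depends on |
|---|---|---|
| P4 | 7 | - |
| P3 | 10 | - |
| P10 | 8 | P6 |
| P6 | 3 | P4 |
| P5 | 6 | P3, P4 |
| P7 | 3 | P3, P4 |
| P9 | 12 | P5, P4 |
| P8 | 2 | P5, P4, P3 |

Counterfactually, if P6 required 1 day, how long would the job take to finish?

As given, the longest chain is P3→P5→P9 = 10+6+12 = 28, so the finish is 28 days.
P6 has 10 days of float (longest path through it is 18).
No other chain overtakes it, so the finish is 28 days.

28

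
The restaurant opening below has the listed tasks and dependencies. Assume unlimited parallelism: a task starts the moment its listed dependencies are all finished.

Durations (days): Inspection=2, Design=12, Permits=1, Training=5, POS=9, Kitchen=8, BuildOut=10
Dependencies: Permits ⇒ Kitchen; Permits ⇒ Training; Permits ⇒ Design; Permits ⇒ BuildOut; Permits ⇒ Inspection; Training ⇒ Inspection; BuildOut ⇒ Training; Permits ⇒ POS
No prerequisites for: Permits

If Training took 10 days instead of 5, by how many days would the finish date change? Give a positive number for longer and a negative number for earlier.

The binding path is Permits→BuildOut→Training→Inspection = 1+10+5+2 = 18; finish at 18 days.
Training is on the critical path; changing it to 10 makes that path 23 days.
No other chain overtakes it, so the finish is 23 days.
Change in finish: 23 − 18 = +5 days.

5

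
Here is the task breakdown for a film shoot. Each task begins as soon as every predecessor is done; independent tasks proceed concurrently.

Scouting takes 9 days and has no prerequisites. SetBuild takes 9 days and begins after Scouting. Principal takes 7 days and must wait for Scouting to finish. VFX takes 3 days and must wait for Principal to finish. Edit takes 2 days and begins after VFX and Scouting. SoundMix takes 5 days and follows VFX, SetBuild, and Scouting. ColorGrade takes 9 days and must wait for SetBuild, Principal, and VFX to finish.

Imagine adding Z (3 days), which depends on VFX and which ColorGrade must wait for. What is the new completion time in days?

Originally the schedule takes 28 days.
With Z inserted, ColorGrade now waits for max(SetBuild, Principal, VFX, Z).
New critical path: Scouting→Principal→VFX→Z→ColorGrade = 9+7+3+3+9 = 31 ⇒ 31 days.

31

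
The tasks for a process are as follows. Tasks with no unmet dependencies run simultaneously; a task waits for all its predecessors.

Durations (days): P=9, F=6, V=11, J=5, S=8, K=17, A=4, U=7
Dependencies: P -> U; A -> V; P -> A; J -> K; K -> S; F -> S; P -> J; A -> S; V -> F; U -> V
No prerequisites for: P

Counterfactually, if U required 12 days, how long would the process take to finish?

As given, the longest chain is P→U→V→F→S = 9+7+11+6+8 = 41, so the finish is 41 days.
U lies on that path, so at 12 days the path becomes 46 days.
That remains the longest chain; total 46 days.

46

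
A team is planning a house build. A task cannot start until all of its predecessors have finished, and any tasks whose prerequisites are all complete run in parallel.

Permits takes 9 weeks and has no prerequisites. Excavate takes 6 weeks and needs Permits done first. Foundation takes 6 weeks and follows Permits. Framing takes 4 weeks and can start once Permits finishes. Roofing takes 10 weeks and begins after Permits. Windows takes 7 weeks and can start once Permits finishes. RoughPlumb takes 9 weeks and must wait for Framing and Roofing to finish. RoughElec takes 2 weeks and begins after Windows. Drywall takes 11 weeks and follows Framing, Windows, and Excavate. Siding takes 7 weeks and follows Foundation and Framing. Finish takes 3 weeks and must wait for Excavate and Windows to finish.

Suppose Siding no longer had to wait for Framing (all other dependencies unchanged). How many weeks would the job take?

With the dependency in place, Permits→Roofing→RoughPlumb = 9+10+9 = 28 sets the finish at 28 weeks.
Dropping Framing→Siding doesn't change Siding's earliest start (15); another predecessor still binds.
The longest chain is now Permits→Roofing→RoughPlumb = 9+10+9 = 28, so the job takes 28 weeks.

28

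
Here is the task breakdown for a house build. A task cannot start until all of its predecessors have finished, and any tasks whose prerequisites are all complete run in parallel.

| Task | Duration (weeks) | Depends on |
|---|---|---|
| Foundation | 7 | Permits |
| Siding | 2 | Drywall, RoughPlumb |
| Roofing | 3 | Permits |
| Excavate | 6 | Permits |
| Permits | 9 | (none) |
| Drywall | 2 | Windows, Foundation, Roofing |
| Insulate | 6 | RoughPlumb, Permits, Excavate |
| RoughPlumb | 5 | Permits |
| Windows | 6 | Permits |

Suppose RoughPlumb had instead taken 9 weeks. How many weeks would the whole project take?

The binding path is Permits→Excavate→Insulate = 9+6+6 = 21; finish at 21 weeks.
RoughPlumb is off the critical path — its longest chain is 20 weeks, giving 1 of slack.
Now Permits→RoughPlumb→Insulate = 9+9+6 = 24 is longest, so the finish becomes 24 weeks.

24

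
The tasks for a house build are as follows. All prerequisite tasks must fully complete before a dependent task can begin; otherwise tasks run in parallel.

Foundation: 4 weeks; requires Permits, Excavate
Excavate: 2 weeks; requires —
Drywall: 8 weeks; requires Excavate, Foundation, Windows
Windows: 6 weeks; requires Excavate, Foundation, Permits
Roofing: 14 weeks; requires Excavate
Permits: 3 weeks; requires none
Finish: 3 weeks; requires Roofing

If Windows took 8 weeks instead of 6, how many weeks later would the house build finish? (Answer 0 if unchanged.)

2

Baseline: Permits→Foundation→Windows→Drywall = 3+4+6+8 = 21 → 21 weeks.
Windows is on the critical path; changing it to 8 makes that path 23 weeks.
No other chain overtakes it, so the finish is 23 weeks.
Change in finish: 23 − 21 = +2 weeks.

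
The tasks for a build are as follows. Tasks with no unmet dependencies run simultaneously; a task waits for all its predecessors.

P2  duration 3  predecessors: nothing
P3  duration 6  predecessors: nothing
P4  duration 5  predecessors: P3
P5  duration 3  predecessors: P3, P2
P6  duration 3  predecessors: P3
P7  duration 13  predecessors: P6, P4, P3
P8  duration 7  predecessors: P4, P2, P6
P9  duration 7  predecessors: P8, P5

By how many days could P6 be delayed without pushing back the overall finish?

2

The longest chain is P3→P4→P8→P9 = 6+5+7+7 = 25; overall finish 25 days.
P6 finishes as early as 9 and must finish by 11.
Float = 25 − 23 = 2.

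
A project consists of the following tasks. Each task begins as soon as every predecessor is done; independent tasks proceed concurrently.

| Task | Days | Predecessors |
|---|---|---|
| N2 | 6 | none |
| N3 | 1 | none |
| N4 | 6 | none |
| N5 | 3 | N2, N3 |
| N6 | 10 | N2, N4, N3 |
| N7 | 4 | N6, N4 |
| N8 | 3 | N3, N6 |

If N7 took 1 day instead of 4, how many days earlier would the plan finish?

1

Baseline: N2→N6→N7 = 6+10+4 = 20 → 20 days.
Since N7 is critical, the -3 change carries straight to that chain (now 17 days).
Now N2→N6→N8 = 6+10+3 = 19 is longest, so the finish becomes 19 days.
Change in finish: 19 − 20 = -1 days.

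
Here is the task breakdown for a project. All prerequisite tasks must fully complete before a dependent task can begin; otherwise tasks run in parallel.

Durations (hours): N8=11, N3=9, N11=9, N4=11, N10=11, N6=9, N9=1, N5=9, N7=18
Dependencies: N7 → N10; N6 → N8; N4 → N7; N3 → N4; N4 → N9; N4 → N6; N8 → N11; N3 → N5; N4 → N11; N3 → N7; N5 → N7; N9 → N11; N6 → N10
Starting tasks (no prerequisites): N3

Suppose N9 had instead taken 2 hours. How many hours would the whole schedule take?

49

Critical path before the change: N3→N4→N6→N8→N11 = 9+11+9+11+9 = 49 giving 49 hours.
The longest path through N9 is only 30 hours, so N9 has float 19.
The critical path is still N3→N4→N6→N8→N11; finish is now 49 hours.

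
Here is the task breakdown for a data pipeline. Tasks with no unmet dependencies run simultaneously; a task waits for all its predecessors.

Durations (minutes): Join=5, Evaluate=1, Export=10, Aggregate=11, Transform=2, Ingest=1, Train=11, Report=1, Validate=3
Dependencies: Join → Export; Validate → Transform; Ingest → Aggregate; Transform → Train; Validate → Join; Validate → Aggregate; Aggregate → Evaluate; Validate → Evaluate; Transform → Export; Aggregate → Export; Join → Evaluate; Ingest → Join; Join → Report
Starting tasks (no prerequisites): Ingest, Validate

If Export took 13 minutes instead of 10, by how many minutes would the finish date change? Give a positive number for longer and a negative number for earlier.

3

Critical path before the change: Validate→Aggregate→Export = 3+11+10 = 24 giving 24 minutes.
Export is on the critical path; changing it to 13 makes that path 27 minutes.
The critical path is still Validate→Aggregate→Export; finish is now 27 minutes.
Change in finish: 27 − 24 = +3 minutes.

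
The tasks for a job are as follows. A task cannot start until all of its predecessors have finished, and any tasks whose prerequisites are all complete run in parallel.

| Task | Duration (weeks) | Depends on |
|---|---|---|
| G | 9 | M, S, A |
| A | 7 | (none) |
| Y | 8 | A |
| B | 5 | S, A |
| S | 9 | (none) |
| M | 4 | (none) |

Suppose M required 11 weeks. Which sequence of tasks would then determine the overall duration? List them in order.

M, G

Baseline: S→G = 9+9 = 18 → 18 weeks.
M is off the critical path — its longest chain is 13 weeks, giving 5 of slack.
New critical path: M→G = 11+9 = 20 ⇒ 20 weeks.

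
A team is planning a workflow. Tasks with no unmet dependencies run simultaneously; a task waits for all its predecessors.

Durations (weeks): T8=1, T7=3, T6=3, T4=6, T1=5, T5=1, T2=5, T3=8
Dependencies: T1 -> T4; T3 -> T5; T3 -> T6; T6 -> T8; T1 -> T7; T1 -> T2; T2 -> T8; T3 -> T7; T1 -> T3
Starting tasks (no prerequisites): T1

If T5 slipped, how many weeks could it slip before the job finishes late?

T1→T3→T6→T8 = 5+8+3+1 = 17 sets the makespan at 17 weeks.
Longest path through T5: 14 weeks (earliest finish 14, latest finish 17).
So T5 can slip 17 − 14 = 3 weeks.

3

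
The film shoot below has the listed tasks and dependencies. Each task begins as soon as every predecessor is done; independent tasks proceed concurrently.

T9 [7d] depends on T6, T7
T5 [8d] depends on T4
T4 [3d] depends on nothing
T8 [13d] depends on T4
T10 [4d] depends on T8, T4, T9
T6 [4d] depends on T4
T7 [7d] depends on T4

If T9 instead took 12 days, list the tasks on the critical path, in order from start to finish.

T4, T7, T9, T10

The binding path is T4→T7→T9→T10 = 3+7+7+4 = 21; finish at 21 days.
T9 is on the critical path; changing it to 12 makes that path 26 days.
The critical path is still T4→T7→T9→T10; finish is now 26 days.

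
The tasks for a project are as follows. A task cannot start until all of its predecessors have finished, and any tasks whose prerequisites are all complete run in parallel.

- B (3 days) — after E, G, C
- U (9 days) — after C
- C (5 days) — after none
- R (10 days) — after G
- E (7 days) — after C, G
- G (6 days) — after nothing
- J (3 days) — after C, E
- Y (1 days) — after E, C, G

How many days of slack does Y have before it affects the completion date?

2

Critical path: G→E→J = 6+7+3 = 16, so the finish is 16 days.
Longest path through Y: 14 days (earliest finish 14, latest finish 16).
Float = 16 − 14 = 2.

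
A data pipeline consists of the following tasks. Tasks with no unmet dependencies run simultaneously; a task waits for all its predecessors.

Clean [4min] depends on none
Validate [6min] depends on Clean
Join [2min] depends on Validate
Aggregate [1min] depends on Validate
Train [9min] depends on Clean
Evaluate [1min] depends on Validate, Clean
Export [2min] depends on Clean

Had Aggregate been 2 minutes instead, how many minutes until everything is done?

13

Actual critical path: Clean→Train = 4+9 = 13 ⇒ 13 minutes.
The longest path through Aggregate is only 11 minutes, so Aggregate has float 2.
No other chain overtakes it, so the finish is 13 minutes.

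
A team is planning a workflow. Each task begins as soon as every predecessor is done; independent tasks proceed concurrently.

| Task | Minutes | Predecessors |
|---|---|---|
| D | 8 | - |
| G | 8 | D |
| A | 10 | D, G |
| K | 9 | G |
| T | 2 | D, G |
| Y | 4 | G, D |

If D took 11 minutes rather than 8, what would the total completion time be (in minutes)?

As given, the longest chain is D→G→A = 8+8+10 = 26, so the finish is 26 minutes.
D is on the critical path; changing it to 11 makes that path 29 minutes.
That remains the longest chain; total 29 minutes.

29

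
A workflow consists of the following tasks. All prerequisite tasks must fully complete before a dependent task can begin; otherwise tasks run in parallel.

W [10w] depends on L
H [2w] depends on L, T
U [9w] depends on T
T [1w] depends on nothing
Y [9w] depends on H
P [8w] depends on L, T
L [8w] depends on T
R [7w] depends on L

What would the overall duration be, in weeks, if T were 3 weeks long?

22

Actual critical path: T→L→H→Y = 1+8+2+9 = 20 ⇒ 20 weeks.
T is on the critical path; changing it to 3 makes that path 22 weeks.
That remains the longest chain; total 22 weeks.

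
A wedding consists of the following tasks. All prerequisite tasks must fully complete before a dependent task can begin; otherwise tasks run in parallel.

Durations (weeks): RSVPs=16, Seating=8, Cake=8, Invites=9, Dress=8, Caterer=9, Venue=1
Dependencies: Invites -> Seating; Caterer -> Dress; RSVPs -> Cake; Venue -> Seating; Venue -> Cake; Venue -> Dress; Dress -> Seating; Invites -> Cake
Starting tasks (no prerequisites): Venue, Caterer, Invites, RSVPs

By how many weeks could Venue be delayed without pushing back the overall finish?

The longest chain is Caterer→Dress→Seating = 9+8+8 = 25; overall finish 25 weeks.
The longest chain containing Venue totals 17 weeks.
Float = 25 − 17 = 8.

8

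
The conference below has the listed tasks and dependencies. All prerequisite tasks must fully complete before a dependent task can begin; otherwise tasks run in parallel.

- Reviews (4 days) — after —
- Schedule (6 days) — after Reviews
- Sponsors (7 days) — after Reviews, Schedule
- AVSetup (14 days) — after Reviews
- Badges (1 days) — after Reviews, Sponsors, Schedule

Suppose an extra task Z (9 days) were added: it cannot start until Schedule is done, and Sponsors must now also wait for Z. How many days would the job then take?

27

Originally the job takes 18 days.
With Z inserted, Sponsors now waits for max(Reviews, Schedule, Z).
New critical path: Reviews→Schedule→Z→Sponsors→Badges = 4+6+9+7+1 = 27 ⇒ 27 days.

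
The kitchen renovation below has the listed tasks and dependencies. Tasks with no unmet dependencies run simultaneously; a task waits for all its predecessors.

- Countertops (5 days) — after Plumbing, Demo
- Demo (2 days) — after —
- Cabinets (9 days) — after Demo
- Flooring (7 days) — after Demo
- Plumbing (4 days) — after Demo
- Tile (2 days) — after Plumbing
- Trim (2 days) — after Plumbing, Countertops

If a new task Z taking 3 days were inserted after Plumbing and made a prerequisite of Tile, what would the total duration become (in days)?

13

Originally the plan takes 13 days.
With Z inserted, Tile now waits for max(Plumbing, Z).
New critical path: Demo→Plumbing→Countertops→Trim = 2+4+5+2 = 13 ⇒ 13 days.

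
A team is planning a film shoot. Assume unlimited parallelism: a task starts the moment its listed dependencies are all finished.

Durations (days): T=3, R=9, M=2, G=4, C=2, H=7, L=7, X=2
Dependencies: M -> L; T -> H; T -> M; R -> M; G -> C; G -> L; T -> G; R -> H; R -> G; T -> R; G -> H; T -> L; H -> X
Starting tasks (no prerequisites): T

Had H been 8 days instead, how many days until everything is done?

26

Baseline: T→R→G→H→X = 3+9+4+7+2 = 25 → 25 days.
Since H is critical, the +1 change carries straight to that chain (now 26 days).
No other chain overtakes it, so the finish is 26 days.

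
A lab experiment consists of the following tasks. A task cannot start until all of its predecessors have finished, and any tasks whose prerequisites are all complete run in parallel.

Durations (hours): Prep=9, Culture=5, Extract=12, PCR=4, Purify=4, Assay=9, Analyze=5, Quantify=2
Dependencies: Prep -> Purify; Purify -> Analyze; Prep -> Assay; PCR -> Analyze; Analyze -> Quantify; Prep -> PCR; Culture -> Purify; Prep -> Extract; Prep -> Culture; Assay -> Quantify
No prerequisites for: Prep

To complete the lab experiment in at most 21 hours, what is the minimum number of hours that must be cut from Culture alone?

4

Current finish: 25 hours; target: 21.
Culture is on every critical path, so each hour cut from Culture cuts the finish by one (this holds down to a finish of 21).
Need 25 − 21 = 4 hours off Culture → Culture becomes 1 hour, finish becomes 21.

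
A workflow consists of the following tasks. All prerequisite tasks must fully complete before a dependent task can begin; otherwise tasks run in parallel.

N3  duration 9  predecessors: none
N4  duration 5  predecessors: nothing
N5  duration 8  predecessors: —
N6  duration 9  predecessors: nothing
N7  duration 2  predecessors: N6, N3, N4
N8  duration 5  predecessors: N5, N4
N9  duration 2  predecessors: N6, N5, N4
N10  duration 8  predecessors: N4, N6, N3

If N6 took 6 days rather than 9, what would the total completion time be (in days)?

17

Critical path before the change: N6→N10 = 9+8 = 17 giving 17 days.
Since N6 is critical, the -3 change carries straight to that chain (now 14 days).
New critical path: N3→N10 = 9+8 = 17 ⇒ 17 days.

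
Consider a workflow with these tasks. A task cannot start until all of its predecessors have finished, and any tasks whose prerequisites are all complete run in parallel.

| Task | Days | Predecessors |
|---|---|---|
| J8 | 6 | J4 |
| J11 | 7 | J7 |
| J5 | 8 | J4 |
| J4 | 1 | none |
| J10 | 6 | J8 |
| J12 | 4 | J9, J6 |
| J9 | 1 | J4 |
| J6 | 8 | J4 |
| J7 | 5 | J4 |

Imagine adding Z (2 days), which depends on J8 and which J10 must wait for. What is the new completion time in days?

15

Originally the plan takes 13 days.
With Z inserted, J10 now waits for max(J8, Z).
New critical path: J4→J8→Z→J10 = 1+6+2+6 = 15 ⇒ 15 days.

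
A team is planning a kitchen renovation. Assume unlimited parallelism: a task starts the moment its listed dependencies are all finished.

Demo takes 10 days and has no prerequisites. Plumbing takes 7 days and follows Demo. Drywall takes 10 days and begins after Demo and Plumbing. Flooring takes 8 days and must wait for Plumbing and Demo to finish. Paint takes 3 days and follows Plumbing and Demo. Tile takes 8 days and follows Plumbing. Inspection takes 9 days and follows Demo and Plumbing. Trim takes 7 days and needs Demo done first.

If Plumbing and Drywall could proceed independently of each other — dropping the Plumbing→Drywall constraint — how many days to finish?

26

Before: longest chain Demo→Plumbing→Drywall = 10+7+10 = 27, finish 27.
Without Plumbing→Drywall, Drywall's earliest start moves from 17 to 10.
New critical path: Demo→Plumbing→Inspection = 10+7+9 = 26 ⇒ 26 days.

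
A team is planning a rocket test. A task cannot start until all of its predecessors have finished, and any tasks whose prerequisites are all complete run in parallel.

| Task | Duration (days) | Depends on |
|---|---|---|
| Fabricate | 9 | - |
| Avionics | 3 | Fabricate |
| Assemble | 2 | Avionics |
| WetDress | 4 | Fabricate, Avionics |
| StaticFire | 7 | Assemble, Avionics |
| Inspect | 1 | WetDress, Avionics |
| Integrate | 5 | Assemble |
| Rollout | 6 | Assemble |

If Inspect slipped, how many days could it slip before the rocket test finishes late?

4

Critical path: Fabricate→Avionics→Assemble→StaticFire = 9+3+2+7 = 21, so the finish is 21 days.
Inspect finishes as early as 17 and must finish by 21.
So Inspect can slip 21 − 17 = 4 days.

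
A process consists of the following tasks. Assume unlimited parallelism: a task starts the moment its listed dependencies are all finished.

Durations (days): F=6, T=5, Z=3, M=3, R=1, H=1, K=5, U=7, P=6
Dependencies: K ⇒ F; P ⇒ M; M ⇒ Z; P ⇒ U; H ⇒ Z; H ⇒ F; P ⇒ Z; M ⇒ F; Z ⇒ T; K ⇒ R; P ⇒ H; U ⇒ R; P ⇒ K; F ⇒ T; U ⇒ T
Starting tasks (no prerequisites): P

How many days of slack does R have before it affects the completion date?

P→K→F→T = 6+5+6+5 = 22 sets the makespan at 22 days.
Longest path through R: 14 days (earliest finish 14, latest finish 22).
Slack of R = 21 − 13 = 8 days.

8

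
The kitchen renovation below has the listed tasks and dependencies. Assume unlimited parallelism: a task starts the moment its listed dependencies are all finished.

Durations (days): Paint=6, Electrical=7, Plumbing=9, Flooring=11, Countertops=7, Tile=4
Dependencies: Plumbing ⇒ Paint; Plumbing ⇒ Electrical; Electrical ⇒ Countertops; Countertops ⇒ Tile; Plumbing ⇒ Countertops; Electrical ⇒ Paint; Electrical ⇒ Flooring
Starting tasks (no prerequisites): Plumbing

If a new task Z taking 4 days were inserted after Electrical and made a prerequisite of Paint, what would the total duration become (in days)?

Originally the job takes 27 days.
With Z inserted, Paint now waits for max(Electrical, Plumbing, Z).
New critical path: Plumbing→Electrical→Flooring = 9+7+11 = 27 ⇒ 27 days.

27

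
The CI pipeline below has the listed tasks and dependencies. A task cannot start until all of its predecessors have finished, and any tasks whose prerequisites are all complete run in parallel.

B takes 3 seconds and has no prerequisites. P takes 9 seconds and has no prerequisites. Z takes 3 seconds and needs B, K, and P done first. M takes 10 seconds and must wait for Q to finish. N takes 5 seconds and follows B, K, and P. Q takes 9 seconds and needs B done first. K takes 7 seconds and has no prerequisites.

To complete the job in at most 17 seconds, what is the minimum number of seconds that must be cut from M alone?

Current finish: 22 seconds; target: 17.
M is on every critical path, so each second cut from M cuts the finish by one (this holds down to a finish of 14).
Need 22 − 17 = 5 seconds off M → M becomes 5 seconds, finish becomes 17.

5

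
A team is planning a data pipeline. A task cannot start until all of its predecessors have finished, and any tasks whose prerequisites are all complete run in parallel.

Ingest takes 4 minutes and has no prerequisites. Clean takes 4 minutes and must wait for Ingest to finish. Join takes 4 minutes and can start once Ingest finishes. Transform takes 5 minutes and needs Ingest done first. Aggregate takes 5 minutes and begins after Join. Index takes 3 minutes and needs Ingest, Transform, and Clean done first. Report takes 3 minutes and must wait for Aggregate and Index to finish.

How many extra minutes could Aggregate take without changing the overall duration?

0

Ingest→Join→Aggregate→Report = 4+4+5+3 = 16 sets the makespan at 16 minutes.
The longest chain containing Aggregate totals 16 minutes.
Float = 16 − 16 = 0.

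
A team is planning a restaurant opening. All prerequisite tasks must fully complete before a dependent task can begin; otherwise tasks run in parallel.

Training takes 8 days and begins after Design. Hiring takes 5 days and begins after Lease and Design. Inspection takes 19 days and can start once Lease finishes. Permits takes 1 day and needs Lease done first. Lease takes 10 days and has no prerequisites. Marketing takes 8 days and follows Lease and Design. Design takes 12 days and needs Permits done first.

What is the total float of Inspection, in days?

2

The longest chain is Lease→Permits→Design→Training = 10+1+12+8 = 31; overall finish 31 days.
The longest chain containing Inspection totals 29 days.
Float = 31 − 29 = 2.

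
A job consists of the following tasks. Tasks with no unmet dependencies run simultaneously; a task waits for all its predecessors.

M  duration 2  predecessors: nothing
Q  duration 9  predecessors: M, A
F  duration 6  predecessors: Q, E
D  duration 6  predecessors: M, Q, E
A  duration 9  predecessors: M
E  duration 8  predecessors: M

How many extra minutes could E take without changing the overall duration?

10

The longest chain is M→A→Q→F = 2+9+9+6 = 26; overall finish 26 minutes.
Longest path through E: 16 minutes (earliest finish 10, latest finish 20).
So E can slip 20 − 10 = 10 minutes.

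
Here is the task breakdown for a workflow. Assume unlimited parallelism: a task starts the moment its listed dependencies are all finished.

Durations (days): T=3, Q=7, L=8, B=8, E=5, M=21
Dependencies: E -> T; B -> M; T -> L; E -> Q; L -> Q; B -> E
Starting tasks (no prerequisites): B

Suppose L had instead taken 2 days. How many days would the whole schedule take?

As given, the longest chain is B→E→T→L→Q = 8+5+3+8+7 = 31, so the finish is 31 days.
L is on the critical path; changing it to 2 makes that path 25 days.
The binding chain switches to B→M = 8+21 = 29; finish 29 days.

29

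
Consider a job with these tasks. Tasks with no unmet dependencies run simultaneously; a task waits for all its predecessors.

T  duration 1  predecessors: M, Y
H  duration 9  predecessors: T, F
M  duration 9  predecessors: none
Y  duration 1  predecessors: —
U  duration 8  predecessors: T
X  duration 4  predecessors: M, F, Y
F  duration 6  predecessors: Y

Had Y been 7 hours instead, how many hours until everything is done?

Actual critical path: M→T→H = 9+1+9 = 19 ⇒ 19 hours.
The longest path through Y is only 16 hours, so Y has float 3.
The binding chain switches to Y→F→H = 7+6+9 = 22; finish 22 hours.

22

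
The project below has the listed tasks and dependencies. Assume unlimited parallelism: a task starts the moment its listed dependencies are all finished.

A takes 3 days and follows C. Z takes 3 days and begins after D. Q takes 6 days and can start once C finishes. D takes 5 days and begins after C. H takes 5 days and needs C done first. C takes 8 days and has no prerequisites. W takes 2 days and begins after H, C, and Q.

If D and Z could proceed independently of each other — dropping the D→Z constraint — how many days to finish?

Before: longest chain C→D→Z = 8+5+3 = 16, finish 16.
Without D→Z, Z's earliest start moves from 13 to 0.
New critical path: C→Q→W = 8+6+2 = 16 ⇒ 16 days.

16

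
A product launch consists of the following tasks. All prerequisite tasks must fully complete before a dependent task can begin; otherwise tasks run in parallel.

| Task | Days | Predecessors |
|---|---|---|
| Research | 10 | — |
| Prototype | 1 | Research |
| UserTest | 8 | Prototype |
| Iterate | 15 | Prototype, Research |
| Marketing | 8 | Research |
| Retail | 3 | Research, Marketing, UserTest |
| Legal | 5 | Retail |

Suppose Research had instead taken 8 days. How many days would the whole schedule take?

25

The binding path is Research→Prototype→UserTest→Retail→Legal = 10+1+8+3+5 = 27; finish at 27 days.
Research lies on that path, so at 8 days the path becomes 25 days.
No other chain overtakes it, so the finish is 25 days.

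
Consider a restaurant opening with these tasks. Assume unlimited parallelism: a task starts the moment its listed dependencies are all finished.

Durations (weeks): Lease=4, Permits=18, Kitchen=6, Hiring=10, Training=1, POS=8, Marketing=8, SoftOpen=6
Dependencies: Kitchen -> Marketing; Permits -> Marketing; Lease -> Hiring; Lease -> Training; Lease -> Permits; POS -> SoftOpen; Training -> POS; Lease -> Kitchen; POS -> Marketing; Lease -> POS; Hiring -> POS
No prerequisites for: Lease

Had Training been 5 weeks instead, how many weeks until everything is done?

Actual critical path: Lease→Permits→Marketing = 4+18+8 = 30 ⇒ 30 weeks.
The longest path through Training is only 21 weeks, so Training has float 9.
The critical path is still Lease→Permits→Marketing; finish is now 30 weeks.

30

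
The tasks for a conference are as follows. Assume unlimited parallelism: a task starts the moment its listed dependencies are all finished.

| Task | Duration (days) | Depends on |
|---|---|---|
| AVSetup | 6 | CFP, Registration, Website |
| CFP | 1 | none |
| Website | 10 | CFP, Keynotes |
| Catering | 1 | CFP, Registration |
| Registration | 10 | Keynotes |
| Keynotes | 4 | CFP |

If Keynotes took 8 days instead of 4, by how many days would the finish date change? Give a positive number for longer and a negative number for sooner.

4

Actual critical path: CFP→Keynotes→Website→AVSetup = 1+4+10+6 = 21 ⇒ 21 days.
Keynotes lies on that path, so at 8 days the path becomes 25 days.
No other chain overtakes it, so the finish is 25 days.
Change in finish: 25 − 21 = +4 days.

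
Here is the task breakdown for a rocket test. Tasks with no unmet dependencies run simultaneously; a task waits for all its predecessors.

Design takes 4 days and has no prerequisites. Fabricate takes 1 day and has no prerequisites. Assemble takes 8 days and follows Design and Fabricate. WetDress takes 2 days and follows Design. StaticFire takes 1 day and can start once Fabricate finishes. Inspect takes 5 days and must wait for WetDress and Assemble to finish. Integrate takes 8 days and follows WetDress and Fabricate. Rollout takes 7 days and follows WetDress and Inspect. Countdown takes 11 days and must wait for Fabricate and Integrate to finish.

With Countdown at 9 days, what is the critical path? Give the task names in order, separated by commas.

Critical path before the change: Design→WetDress→Integrate→Countdown = 4+2+8+11 = 25 giving 25 days.
Countdown lies on that path, so at 9 days the path becomes 23 days.
The binding chain switches to Design→Assemble→Inspect→Rollout = 4+8+5+7 = 24; finish 24 days.

Design, Assemble, Inspect, Rollout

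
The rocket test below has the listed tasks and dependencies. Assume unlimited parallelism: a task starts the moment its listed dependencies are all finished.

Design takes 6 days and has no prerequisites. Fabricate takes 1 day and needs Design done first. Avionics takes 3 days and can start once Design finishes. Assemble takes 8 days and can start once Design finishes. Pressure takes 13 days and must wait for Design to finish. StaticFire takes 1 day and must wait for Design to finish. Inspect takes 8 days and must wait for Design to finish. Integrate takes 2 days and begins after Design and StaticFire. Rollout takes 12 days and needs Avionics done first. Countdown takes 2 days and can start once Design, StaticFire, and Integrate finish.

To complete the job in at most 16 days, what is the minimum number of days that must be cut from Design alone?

Current finish: 21 days; target: 16.
Design is on every critical path, so each day cut from Design cuts the finish by one (this holds down to a finish of 16).
Need 21 − 16 = 5 days off Design → Design becomes 1 day, finish becomes 16.

5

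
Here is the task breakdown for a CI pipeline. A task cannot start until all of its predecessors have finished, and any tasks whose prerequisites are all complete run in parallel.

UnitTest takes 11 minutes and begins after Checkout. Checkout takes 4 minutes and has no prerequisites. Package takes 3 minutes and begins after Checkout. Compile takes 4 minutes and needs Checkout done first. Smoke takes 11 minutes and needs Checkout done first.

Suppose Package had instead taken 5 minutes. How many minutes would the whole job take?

As given, the longest chain is Checkout→UnitTest = 4+11 = 15, so the finish is 15 minutes.
The longest path through Package is only 7 minutes, so Package has float 8.
That remains the longest chain; total 15 minutes.

15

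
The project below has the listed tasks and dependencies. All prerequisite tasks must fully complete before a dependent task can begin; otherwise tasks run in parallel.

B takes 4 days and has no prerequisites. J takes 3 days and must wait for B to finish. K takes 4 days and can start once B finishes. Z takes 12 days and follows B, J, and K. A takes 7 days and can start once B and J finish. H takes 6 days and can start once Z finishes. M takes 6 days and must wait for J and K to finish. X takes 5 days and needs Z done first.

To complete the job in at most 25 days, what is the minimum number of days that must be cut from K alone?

1

Current finish: 26 days; target: 25.
K is on every critical path, so each day cut from K cuts the finish by one (this holds down to a finish of 25).
Need 26 − 25 = 1 day off K → K becomes 3 days, finish becomes 25.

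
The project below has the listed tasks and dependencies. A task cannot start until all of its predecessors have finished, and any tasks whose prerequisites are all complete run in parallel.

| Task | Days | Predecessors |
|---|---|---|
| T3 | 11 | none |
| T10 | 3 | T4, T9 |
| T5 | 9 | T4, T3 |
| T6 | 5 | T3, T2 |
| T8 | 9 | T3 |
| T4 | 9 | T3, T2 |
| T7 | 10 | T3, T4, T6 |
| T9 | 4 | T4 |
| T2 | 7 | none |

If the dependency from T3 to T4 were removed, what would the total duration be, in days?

Original critical path: T3→T4→T7 = 11+9+10 = 30 ⇒ 30 days.
Without T3→T4, T4's earliest start moves from 11 to 7.
The longest chain is now T2→T4→T7 = 7+9+10 = 26, so the schedule takes 26 days.

26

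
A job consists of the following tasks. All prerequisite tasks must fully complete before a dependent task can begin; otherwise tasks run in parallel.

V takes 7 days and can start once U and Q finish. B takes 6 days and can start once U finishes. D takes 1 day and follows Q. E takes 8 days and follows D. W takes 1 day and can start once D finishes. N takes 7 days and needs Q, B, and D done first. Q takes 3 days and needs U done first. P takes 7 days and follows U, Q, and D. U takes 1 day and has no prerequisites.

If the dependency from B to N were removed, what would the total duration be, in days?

Before: longest chain U→B→N = 1+6+7 = 14, finish 14.
Without B→N, N's earliest start moves from 7 to 5.
New critical path: U→Q→D→E = 1+3+1+8 = 13 ⇒ 13 days.

13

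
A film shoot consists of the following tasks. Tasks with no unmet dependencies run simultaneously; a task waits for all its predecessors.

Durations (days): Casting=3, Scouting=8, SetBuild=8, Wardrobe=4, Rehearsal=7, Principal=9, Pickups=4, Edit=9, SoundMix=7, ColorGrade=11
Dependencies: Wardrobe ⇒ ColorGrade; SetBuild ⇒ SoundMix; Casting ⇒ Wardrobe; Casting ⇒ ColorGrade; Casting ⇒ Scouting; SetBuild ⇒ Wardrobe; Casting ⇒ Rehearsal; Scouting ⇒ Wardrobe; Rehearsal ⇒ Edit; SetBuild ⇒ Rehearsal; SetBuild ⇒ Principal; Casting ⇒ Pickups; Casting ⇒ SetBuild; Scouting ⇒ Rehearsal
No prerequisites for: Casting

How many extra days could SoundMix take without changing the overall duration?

9

The longest chain is Casting→Scouting→Rehearsal→Edit = 3+8+7+9 = 27; overall finish 27 days.
The longest chain containing SoundMix totals 18 days.
Float = 27 − 18 = 9.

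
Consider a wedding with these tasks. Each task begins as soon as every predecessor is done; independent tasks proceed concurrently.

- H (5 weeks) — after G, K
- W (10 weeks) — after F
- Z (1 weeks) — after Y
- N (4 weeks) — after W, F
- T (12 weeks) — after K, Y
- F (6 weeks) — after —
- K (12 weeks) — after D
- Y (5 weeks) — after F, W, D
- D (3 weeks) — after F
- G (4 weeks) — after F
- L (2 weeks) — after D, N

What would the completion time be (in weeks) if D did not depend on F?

33

Original critical path: F→W→Y→T = 6+10+5+12 = 33 ⇒ 33 weeks.
Without F→D, D's earliest start moves from 6 to 0.
New critical path: F→W→Y→T = 6+10+5+12 = 33 ⇒ 33 weeks.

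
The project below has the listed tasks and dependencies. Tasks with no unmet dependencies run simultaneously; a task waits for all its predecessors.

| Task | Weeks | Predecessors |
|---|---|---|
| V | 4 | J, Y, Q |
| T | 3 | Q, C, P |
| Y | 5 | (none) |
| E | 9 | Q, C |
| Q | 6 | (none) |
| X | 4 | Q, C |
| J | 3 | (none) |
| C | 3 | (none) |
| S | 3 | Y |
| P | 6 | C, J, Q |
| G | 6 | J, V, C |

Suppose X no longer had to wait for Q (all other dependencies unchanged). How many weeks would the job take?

16

Before: longest chain Q→V→G = 6+4+6 = 16, finish 16.
Without Q→X, X's earliest start moves from 6 to 3.
New critical path: Q→V→G = 6+4+6 = 16 ⇒ 16 weeks.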